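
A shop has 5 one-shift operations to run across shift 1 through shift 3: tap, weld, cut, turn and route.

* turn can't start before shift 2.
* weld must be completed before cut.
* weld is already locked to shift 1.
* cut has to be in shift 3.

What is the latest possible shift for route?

route at shift 3 is achievable: weld=shift 1, route=shift 3, cut=shift 3, turn=shift 2, tap=shift 1.

shift 3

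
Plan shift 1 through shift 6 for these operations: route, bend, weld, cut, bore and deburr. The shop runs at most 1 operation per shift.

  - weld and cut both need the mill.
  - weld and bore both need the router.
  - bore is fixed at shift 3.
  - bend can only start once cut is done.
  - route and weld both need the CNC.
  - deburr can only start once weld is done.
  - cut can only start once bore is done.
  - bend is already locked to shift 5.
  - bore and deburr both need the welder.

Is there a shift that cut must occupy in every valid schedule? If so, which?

bore is fixed at shift 3 and must come before cut, so cut is at least shift 4.
bend is fixed at shift 5 and must come after cut, so cut is at most shift 4.
So cut must be shift 4.

shift 4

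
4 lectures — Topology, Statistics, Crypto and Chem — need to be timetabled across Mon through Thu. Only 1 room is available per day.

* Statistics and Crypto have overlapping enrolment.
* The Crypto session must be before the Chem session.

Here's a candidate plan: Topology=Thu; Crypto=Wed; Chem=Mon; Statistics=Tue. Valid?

The Crypto session must be before the Chem session — violated.
Only 1 room is available per day — holds.
Statistics and Crypto have overlapping enrolment — holds.

No. The Crypto session must be before the Chem session is not satisfied.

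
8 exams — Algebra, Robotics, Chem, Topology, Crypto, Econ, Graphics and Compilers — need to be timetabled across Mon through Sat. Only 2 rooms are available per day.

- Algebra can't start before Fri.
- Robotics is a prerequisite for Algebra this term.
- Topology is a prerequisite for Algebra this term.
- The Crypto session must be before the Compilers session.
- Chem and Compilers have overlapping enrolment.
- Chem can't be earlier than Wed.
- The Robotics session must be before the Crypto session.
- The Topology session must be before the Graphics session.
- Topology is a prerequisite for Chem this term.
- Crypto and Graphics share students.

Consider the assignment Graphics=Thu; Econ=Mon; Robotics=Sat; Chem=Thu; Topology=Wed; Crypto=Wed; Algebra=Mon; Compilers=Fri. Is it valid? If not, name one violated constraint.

The Crypto session must be before the Compilers session — holds.
Chem and Compilers have overlapping enrolment — holds.
Topology is a prerequisite for Chem this term — holds.
The Robotics session must be before the Crypto session — violated.
Crypto and Graphics share students — holds.
Chem can't be earlier than Wed — holds.
Topology is a prerequisite for Algebra this term — violated.
The Topology session must be before the Graphics session — holds.
Robotics is a prerequisite for Algebra this term — violated.
Only 2 rooms are available per day — holds.
Algebra can't start before Fri — violated.

Invalid. Robotics is a prerequisite for Algebra this term.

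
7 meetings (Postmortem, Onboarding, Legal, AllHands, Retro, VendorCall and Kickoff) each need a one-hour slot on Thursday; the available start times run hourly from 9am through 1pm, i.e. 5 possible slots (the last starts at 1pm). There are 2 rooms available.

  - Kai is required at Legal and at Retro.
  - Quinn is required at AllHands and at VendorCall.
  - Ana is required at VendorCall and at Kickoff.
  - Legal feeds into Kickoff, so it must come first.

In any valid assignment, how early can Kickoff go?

10am

Precedence pushes Kickoff to at least 10am.
Kickoff at 10am is achievable: AllHands -> 11am; VendorCall -> 12pm; Legal -> 9am; Retro -> 11am; Postmortem -> 9am; Kickoff -> 10am; Onboarding -> 10am.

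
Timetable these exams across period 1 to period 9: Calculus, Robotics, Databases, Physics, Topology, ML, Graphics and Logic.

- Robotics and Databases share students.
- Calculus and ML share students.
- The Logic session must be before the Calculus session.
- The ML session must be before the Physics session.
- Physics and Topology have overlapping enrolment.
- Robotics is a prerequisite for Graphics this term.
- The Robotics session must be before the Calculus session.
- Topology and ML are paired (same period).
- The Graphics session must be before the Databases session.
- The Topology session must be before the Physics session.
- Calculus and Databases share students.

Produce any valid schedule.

Calculus -> period 2; Graphics -> period 2; Logic -> period 1; ML -> period 1; Physics -> period 2; Topology -> period 1; Robotics -> period 1; Databases -> period 3

Checking: Robotics(period 1) before Calculus(period 2); Graphics(period 2) before Databases(period 3); Topology(period 1) before Physics(period 2); Logic(period 1) before Calculus(period 2); ML(period 1) before Physics(period 2); Robotics(period 1) before Graphics(period 2); Calculus(period 2) != Databases(period 3); Calculus(period 2) != ML(period 1); Physics(period 2) != Topology(period 1); Robotics(period 1) != Databases(period 3); Topology = ML = period 1.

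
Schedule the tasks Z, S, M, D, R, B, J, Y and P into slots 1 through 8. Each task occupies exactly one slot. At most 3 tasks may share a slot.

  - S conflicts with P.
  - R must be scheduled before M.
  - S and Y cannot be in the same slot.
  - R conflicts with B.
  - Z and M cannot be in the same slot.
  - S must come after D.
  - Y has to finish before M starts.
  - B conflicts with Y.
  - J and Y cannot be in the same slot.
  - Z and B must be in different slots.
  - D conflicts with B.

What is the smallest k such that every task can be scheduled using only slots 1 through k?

3 slots

The precedence chain requires at least 2 distinct slots.
With at most 3 per slot and 9 tasks, at least 3 slots are needed.
3 works (last occupied slot: 3): for example J=3, R=1, P=3, M=2, Z=3, S=2, B=2, Y=1, D=1.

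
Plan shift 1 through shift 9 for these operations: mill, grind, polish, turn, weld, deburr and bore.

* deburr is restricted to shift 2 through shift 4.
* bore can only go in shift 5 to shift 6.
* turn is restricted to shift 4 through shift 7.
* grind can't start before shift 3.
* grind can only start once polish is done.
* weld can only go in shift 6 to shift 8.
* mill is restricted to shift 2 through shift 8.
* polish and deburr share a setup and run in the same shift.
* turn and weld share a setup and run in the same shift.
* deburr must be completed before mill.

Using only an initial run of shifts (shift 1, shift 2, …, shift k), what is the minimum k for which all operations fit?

6 shifts

The precedence chain requires at least 2 distinct shifts.
weld can't be placed before shift 6, so the schedule must run through at least shift 6.
6 works (last occupied shift: shift 6): for example weld -> shift 6, deburr -> shift 2, bore -> shift 5, polish -> shift 2, grind -> shift 3, mill -> shift 3, turn -> shift 6.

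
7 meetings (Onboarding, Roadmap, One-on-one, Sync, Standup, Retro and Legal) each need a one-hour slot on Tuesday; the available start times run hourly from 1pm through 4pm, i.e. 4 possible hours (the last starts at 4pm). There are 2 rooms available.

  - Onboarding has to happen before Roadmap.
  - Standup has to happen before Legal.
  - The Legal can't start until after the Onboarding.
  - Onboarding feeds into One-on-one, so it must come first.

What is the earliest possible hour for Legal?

Precedence pushes Legal to at least 2pm.
Legal at 2pm is achievable: Standup=1pm; Roadmap=2pm; One-on-one=3pm; Sync=3pm; Onboarding=1pm; Legal=2pm; Retro=4pm.

2pm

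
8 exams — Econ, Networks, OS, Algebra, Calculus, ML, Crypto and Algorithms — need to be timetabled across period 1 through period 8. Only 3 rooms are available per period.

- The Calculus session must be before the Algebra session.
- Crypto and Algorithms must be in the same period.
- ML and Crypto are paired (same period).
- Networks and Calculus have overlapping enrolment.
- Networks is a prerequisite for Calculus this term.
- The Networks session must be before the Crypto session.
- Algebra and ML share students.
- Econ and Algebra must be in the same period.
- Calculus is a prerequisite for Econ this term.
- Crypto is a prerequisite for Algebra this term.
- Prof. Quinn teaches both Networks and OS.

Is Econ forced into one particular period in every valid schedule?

Econ can be period 4 (e.g. Calculus -> period 2; Crypto -> period 3; Networks -> period 1; Algorithms -> period 3; OS -> period 2; Econ -> period 4; Algebra -> period 4; ML -> period 3) or period 5 (e.g. Econ in period 5, Crypto in period 3, Algebra in period 5, ML in period 3, Networks in period 1, Calculus in period 2, Algorithms in period 3, OS in period 2).

No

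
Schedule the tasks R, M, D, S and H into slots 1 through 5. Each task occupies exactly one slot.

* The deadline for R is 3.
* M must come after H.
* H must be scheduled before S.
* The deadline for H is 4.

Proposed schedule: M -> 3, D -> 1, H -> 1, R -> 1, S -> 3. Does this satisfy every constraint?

The deadline for R is 3 — holds.
M must come after H — holds.
The deadline for H is 4 — holds.
H must be scheduled before S — holds.

Yes, all constraints hold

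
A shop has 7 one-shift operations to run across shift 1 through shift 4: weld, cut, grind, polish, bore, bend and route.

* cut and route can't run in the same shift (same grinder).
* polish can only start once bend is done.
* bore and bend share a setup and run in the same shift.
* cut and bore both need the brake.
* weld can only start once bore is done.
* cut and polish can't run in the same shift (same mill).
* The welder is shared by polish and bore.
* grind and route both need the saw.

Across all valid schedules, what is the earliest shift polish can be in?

Precedence pushes polish to at least shift 2.
polish at shift 2 is achievable: grind -> shift 1; bend -> shift 1; cut -> shift 3; route -> shift 2; weld -> shift 2; polish -> shift 2; bore -> shift 1.

shift 2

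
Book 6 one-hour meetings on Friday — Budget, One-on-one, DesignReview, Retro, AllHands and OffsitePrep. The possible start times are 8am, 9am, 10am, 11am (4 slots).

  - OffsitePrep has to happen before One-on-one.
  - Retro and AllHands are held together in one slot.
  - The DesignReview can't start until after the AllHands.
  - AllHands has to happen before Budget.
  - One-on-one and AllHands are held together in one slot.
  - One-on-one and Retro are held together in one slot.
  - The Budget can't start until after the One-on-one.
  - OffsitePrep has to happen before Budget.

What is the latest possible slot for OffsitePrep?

9am

Downstream work caps OffsitePrep at 9am.
OffsitePrep at 9am is achievable: OffsitePrep=9am, Budget=11am, DesignReview=11am, AllHands=10am, Retro=10am, One-on-one=10am.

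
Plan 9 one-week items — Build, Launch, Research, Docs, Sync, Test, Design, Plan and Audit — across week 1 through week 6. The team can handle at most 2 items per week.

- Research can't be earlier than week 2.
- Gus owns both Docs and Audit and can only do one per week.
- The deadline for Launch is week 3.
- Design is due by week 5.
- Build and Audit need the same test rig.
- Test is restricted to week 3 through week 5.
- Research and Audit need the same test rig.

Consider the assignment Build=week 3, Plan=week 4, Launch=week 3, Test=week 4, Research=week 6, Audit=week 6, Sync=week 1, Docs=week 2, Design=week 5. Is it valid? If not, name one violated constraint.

No — it violates: Research and Audit need the same test rig

Test is restricted to week 3 through week 5 — holds.
Research can't be earlier than week 2 — holds.
Build and Audit need the same test rig — holds.
The team can handle at most 2 items per week — holds.
The deadline for Launch is week 3 — holds.
Design is due by week 5 — holds.
Research and Audit need the same test rig — violated.
Gus owns both Docs and Audit and can only do one per week — holds.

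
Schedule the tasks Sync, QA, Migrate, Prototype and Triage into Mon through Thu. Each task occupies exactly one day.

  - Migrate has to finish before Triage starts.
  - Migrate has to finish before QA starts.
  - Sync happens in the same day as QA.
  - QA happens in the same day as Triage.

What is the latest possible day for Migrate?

Downstream work caps Migrate at Wed.
Migrate at Wed is achievable: Triage -> Thu, Sync -> Thu, Prototype -> Mon, Migrate -> Wed, QA -> Thu.

Wed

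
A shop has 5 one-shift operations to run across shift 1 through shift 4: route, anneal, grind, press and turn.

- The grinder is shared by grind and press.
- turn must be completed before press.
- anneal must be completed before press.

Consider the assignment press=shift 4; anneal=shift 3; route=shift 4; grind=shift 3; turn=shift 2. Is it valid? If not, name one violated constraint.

Yes, all constraints hold

anneal must be completed before press — holds.
turn must be completed before press — holds.
The grinder is shared by grind and press — holds.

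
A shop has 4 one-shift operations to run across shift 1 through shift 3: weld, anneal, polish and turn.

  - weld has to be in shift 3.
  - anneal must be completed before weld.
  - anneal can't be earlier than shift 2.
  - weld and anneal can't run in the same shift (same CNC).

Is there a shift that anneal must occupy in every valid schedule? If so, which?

shift 2

anneal's window is shift 2–shift 3.
weld is fixed at shift 3, and anneal can't share a shift with weld.
So anneal must be shift 2.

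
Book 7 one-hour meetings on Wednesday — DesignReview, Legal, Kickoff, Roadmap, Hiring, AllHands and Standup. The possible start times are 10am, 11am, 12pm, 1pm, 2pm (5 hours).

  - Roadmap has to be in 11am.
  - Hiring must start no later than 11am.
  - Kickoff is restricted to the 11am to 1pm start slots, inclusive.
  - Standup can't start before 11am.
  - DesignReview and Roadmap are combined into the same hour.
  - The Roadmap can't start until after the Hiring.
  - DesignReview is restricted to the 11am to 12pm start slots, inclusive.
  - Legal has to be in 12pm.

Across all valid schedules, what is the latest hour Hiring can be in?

Hiring's own window allows nothing later than 11am; downstream work caps Hiring at 10am.
Hiring at 10am is achievable: AllHands in 10am, Roadmap in 11am, Hiring in 10am, Kickoff in 11am, Standup in 11am, Legal in 12pm, DesignReview in 11am.

10am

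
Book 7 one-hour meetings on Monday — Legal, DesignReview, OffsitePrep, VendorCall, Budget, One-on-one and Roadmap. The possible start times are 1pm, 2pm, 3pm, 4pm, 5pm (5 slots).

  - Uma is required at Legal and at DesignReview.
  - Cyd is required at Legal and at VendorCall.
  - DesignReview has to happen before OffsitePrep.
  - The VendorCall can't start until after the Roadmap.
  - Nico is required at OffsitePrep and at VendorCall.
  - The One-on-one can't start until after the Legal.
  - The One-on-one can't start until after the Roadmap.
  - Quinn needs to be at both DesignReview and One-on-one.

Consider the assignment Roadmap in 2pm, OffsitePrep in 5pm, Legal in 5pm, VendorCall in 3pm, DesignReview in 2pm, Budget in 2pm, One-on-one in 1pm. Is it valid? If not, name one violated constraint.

Invalid. The One-on-one can't start until after the Legal.

Uma is required at Legal and at DesignReview — holds.
Cyd is required at Legal and at VendorCall — holds.
Quinn needs to be at both DesignReview and One-on-one — holds.
DesignReview has to happen before OffsitePrep — holds.
Nico is required at OffsitePrep and at VendorCall — holds.
The One-on-one can't start until after the Roadmap — violated.
The VendorCall can't start until after the Roadmap — holds.
The One-on-one can't start until after the Legal — violated.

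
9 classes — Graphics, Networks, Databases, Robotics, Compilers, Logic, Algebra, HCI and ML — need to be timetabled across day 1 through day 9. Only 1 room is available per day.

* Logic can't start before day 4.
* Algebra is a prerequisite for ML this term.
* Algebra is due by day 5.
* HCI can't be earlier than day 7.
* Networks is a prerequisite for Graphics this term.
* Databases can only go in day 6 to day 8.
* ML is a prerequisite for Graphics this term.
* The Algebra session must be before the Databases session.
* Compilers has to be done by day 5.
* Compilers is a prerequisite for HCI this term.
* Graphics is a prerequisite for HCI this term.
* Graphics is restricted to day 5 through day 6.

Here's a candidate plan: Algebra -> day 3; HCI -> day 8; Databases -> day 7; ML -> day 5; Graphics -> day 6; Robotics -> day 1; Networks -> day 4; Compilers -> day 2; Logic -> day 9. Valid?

Valid

Databases can only go in day 6 to day 8 — holds.
Graphics is restricted to day 5 through day 6 — holds.
The Algebra session must be before the Databases session — holds.
Algebra is a prerequisite for ML this term — holds.
Graphics is a prerequisite for HCI this term — holds.
Algebra is due by day 5 — holds.
Networks is a prerequisite for Graphics this term — holds.
Compilers has to be done by day 5 — holds.
Logic can't start before day 4 — holds.
Only 1 room is available per day — holds.
HCI can't be earlier than day 7 — holds.
Compilers is a prerequisite for HCI this term — holds.
ML is a prerequisite for Graphics this term — holds.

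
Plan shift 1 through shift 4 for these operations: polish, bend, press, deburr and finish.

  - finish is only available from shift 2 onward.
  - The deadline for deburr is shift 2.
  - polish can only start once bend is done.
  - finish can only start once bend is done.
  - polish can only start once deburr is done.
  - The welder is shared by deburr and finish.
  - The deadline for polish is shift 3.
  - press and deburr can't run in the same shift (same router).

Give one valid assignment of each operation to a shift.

polish -> shift 2, finish -> shift 2, bend -> shift 1, press -> shift 2, deburr -> shift 1

Checking: deburr(shift 1) before polish(shift 2); bend(shift 1) before finish(shift 2); bend(shift 1) before polish(shift 2); press(shift 2) != deburr(shift 1); deburr(shift 1) != finish(shift 2); polish=shift 2 in [shift 1,shift 3]; finish=shift 2 in [shift 2,shift 4]; deburr=shift 1 in [shift 1,shift 2].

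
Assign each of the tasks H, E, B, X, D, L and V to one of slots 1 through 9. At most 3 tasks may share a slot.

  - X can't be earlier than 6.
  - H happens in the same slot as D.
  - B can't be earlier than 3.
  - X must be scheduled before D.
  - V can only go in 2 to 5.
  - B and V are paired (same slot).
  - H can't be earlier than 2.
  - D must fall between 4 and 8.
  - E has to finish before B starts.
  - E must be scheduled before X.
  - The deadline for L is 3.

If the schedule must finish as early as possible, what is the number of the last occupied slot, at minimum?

slot 7

The precedence chain requires at least 3 distinct slots.
With at most 3 per slot and 7 tasks, at least 3 slots are needed.
Propagating the time windows through the other constraints, H can't land before 7, so the schedule must run through at least slot 7.
7 works (last occupied slot: 7): for example B in 3, D in 7, H in 7, X in 6, L in 1, V in 3, E in 1.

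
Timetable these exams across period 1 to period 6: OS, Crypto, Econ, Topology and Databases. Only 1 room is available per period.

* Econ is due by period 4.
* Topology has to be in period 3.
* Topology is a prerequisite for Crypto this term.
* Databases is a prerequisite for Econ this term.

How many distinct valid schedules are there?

Splitting on OS: it can be period 1 (2), period 2 (2), period 4 (2), period 5 (4), period 6 (4). Listing each branch's schedules as (Crypto, Econ, Topology, Databases) by period number:
OS=period 1: (5,4,3,2) (6,4,3,2) — 2.
OS=period 2: (5,4,3,1) (6,4,3,1) — 2.
OS=period 4: (5,2,3,1) (6,2,3,1) — 2.
OS=period 5: (4,2,3,1) (6,2,3,1) (6,4,3,1) (6,4,3,2) — 4.
OS=period 6: (4,2,3,1) (5,2,3,1) (5,4,3,1) (5,4,3,2) — 4.
Summing: 2 + 2 + 2 + 4 + 4 = 14.

14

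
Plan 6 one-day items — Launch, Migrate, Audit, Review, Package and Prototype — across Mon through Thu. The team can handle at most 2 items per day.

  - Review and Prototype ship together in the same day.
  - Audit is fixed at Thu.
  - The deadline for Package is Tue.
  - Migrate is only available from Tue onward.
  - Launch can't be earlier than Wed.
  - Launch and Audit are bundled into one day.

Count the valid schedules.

Splitting on Migrate: it can be Tue (3), Wed (2). Listing each branch's schedules as (Launch, Audit, Review, Package, Prototype):
Migrate=Tue: (Thu,Thu,Mon,Tue,Mon) (Thu,Thu,Wed,Mon,Wed) (Thu,Thu,Wed,Tue,Wed) — 3.
Migrate=Wed: (Thu,Thu,Mon,Tue,Mon) (Thu,Thu,Tue,Mon,Tue) — 2.
Summing: 3 + 2 = 5.

5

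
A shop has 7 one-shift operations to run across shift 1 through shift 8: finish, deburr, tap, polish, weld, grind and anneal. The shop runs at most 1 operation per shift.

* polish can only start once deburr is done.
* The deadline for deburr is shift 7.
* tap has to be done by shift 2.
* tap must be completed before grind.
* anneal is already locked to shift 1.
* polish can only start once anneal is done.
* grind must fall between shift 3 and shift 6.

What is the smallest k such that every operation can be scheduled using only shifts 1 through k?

7

The precedence chain requires at least 2 distinct shifts.
With at most 1 per shift and 7 operations, at least 7 shifts are needed.
grind can't be placed before shift 3, so the schedule must run through at least shift 3.
7 works (last occupied shift: shift 7): for example grind=shift 3, polish=shift 5, anneal=shift 1, finish=shift 6, deburr=shift 4, tap=shift 2, weld=shift 7.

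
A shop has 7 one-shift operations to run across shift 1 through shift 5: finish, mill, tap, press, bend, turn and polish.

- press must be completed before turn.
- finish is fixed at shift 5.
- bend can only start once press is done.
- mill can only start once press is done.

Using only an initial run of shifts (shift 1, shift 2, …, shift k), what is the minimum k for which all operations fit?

5

The precedence chain requires at least 2 distinct shifts.
finish can't be placed before shift 5, so the schedule must run through at least shift 5.
5 works (last occupied shift: shift 5): for example polish=shift 1, tap=shift 1, bend=shift 2, press=shift 1, turn=shift 2, mill=shift 2, finish=shift 5.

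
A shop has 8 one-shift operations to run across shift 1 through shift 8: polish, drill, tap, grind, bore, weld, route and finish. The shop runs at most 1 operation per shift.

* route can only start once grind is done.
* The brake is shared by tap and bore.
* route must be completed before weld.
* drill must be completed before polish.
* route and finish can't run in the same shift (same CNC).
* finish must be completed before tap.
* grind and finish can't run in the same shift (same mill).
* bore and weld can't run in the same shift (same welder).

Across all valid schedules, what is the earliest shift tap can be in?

Precedence pushes tap to at least shift 2.
tap at shift 2 is achievable: route=shift 4, bore=shift 8, polish=shift 6, drill=shift 5, weld=shift 7, finish=shift 1, grind=shift 3, tap=shift 2.

shift 2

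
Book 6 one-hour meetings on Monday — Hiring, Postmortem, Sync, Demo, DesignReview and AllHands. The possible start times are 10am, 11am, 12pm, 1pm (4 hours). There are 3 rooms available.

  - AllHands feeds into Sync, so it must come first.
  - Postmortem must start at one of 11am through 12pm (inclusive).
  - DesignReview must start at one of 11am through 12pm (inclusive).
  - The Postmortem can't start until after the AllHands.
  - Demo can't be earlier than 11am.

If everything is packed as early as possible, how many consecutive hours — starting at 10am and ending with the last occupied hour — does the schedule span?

The precedence chain requires at least 2 distinct hours.
With at most 3 per hour and 6 meetings, at least 2 hours are needed.
Could 2 hours be enough, i.e. nothing placed later than 11am? No: Postmortem's window within 2 hours is {11am}; Demo's window within 2 hours is {11am}; DesignReview's window within 2 hours is {11am}; AllHands must come before Postmortem (at 11am or earlier) → {10am}; Sync must come after AllHands (at 10am or later) → {11am}; that puts Postmortem, Sync, Demo and DesignReview all in 11am — more than 3 per hour.
So 2 hours is not enough.
3 works (last occupied hour: 12pm): for example Postmortem in 11am, DesignReview in 11am, Hiring in 10am, AllHands in 10am, Sync in 12pm, Demo in 11am.

3 hours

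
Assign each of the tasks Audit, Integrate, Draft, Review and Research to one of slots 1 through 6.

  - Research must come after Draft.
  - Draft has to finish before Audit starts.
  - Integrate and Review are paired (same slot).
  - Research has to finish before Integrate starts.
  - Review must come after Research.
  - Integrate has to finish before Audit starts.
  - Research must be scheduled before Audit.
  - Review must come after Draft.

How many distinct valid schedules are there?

Splitting on Audit: it can be 4 (1), 5 (4), 6 (10). Listing each branch's schedules as (Integrate, Draft, Review, Research):
Audit=4: (3,1,3,2) — 1.
Audit=5: (3,1,3,2) (4,1,4,2) (4,1,4,3) (4,2,4,3) — 4.
Audit=6: (3,1,3,2) (4,1,4,2) (4,1,4,3) (4,2,4,3) (5,1,5,2) (5,1,5,3) (5,1,5,4) (5,2,5,3) (5,2,5,4) (5,3,5,4) — 10.
Summing: 1 + 4 + 10 = 15.

15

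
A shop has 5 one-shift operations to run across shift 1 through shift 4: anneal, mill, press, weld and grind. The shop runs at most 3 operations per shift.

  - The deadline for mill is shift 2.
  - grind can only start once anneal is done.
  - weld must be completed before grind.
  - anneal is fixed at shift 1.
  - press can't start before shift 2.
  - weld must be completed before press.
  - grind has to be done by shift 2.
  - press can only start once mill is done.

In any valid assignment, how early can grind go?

Precedence pushes grind to at least shift 2; grind's own window allows nothing later than shift 2.
grind at shift 2 is achievable: mill=shift 1; anneal=shift 1; press=shift 2; weld=shift 1; grind=shift 2.

shift 2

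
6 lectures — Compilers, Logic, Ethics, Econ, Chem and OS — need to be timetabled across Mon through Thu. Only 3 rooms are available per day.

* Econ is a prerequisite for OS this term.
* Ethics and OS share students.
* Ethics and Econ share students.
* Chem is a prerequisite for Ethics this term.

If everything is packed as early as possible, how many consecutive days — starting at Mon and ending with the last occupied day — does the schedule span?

The precedence chain requires at least 2 distinct days.
With at most 3 per day and 6 lectures, at least 2 days are needed.
Could 2 days be enough, i.e. nothing placed later than Tue? No: Ethics must come after Chem (at Mon or later) → {Tue}; OS must come after Econ (at Mon or later) → {Tue}; OS can't share with Ethics (Tue) → nothing is left.
So 2 days is not enough.
3 works (last occupied day: Wed): for example Ethics -> Tue; Chem -> Mon; OS -> Wed; Logic -> Tue; Econ -> Mon; Compilers -> Mon.

3 days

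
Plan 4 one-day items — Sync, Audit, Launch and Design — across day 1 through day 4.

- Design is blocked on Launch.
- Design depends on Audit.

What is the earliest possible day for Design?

day 2

Precedence pushes Design to at least day 2.
Design at day 2 is achievable: Launch=day 1, Audit=day 1, Design=day 2, Sync=day 1.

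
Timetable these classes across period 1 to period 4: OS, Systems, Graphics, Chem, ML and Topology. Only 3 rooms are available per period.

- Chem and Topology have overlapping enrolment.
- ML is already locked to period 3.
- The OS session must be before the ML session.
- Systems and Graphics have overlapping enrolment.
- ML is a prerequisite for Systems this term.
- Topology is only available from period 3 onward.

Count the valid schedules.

Splitting on OS: it can be period 1 (18), period 2 (18). Listing each branch's schedules as (Systems, Graphics, Chem, ML, Topology) by period number:
OS=period 1: (4,1,1,3,3) (4,1,1,3,4) (4,1,2,3,3) (4,1,2,3,4) (4,1,3,3,4) (4,1,4,3,3) (4,2,1,3,3) (4,2,1,3,4) (4,2,2,3,3) (4,2,2,3,4) (4,2,3,3,4) (4,2,4,3,3) (4,3,1,3,3) (4,3,1,3,4) (4,3,2,3,3) (4,3,2,3,4) (4,3,3,3,4) (4,3,4,3,3) — 18.
OS=period 2: (4,1,1,3,3) (4,1,1,3,4) (4,1,2,3,3) (4,1,2,3,4) (4,1,3,3,4) (4,1,4,3,3) (4,2,1,3,3) (4,2,1,3,4) (4,2,2,3,3) (4,2,2,3,4) (4,2,3,3,4) (4,2,4,3,3) (4,3,1,3,3) (4,3,1,3,4) (4,3,2,3,3) (4,3,2,3,4) (4,3,3,3,4) (4,3,4,3,3) — 18.
Summing: 18 + 18 = 36.

36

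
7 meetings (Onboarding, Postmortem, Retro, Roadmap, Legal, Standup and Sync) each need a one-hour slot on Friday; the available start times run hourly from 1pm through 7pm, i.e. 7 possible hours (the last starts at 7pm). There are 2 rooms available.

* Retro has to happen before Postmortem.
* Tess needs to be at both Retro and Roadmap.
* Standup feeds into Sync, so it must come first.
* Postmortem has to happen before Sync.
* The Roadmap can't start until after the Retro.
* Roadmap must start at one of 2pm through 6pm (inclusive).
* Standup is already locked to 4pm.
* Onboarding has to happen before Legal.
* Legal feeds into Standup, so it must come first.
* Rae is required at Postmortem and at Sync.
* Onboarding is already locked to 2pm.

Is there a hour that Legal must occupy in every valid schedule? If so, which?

Onboarding is fixed at 2pm and must come before Legal, so Legal is at least 3pm.
Standup is fixed at 4pm and must come after Legal, so Legal is at most 3pm.
So Legal must be 3pm.

3pm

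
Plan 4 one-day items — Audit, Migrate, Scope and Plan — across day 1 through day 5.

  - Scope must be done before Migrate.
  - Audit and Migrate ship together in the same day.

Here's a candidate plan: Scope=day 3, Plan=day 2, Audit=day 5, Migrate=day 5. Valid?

Audit and Migrate ship together in the same day — holds.
Scope must be done before Migrate — holds.

Valid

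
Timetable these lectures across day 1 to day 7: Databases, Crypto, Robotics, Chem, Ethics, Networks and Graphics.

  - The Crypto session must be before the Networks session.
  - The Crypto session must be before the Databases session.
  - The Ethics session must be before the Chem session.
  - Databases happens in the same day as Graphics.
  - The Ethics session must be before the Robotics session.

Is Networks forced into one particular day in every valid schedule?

No

Networks can be day 2 (e.g. Ethics -> day 1; Graphics -> day 2; Databases -> day 2; Networks -> day 2; Chem -> day 2; Crypto -> day 1; Robotics -> day 2) or day 3 (e.g. Databases -> day 2, Crypto -> day 1, Robotics -> day 2, Networks -> day 3, Ethics -> day 1, Graphics -> day 2, Chem -> day 2).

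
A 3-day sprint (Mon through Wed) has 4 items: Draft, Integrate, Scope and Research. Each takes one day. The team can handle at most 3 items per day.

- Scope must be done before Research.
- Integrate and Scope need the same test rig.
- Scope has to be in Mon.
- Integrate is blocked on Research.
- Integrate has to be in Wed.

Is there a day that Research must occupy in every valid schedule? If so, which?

Scope is fixed at Mon and must come before Research, so Research is at least Tue.
Integrate is fixed at Wed and must come after Research, so Research is at most Tue.
So Research must be Tue.

Tue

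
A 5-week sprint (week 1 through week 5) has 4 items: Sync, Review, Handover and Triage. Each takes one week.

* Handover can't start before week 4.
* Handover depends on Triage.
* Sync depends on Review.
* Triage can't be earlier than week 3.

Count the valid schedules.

Splitting on Sync: it can be week 2 (3), week 3 (6), week 4 (9), week 5 (12). Listing each branch's schedules as (Review, Handover, Triage) by week number:
Sync=week 2: (1,4,3) (1,5,3) (1,5,4) — 3.
Sync=week 3: (1,4,3) (1,5,3) (1,5,4) (2,4,3) (2,5,3) (2,5,4) — 6.
Sync=week 4: (1,4,3) (1,5,3) (1,5,4) (2,4,3) (2,5,3) (2,5,4) (3,4,3) (3,5,3) (3,5,4) — 9.
Sync=week 5: (1,4,3) (1,5,3) (1,5,4) (2,4,3) (2,5,3) (2,5,4) (3,4,3) (3,5,3) (3,5,4) (4,4,3) (4,5,3) (4,5,4) — 12.
Summing: 3 + 6 + 9 + 12 = 30.

30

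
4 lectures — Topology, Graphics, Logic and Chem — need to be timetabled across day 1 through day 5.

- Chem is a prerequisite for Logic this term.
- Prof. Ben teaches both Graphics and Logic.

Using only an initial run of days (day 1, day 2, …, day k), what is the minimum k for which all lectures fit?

The precedence chain requires at least 2 distinct days.
2 works (last occupied day: day 2): for example Logic -> day 2, Graphics -> day 1, Chem -> day 1, Topology -> day 1.

2 days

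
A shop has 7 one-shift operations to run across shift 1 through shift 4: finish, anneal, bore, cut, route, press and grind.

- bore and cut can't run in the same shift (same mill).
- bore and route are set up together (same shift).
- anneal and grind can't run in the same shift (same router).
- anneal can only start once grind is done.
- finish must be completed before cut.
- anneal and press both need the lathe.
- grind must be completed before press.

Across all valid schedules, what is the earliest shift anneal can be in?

Precedence pushes anneal to at least shift 2.
anneal at shift 2 is achievable: anneal in shift 2; finish in shift 1; grind in shift 1; route in shift 1; bore in shift 1; press in shift 3; cut in shift 2.

shift 2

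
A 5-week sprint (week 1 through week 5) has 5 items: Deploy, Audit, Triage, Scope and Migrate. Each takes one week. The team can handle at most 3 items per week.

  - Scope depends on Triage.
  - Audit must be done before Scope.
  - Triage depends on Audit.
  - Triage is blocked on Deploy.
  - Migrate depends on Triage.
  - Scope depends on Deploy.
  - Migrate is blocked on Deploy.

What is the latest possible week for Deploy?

week 3

Downstream work caps Deploy at week 3.
Deploy at week 3 is achievable: Audit=week 1; Deploy=week 3; Triage=week 4; Scope=week 5; Migrate=week 5.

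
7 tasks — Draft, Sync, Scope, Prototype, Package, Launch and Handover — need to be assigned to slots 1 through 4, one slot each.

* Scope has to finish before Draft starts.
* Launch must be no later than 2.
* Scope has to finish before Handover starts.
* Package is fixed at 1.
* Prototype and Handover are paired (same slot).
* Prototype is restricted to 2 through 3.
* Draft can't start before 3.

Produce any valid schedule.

Sync=1, Launch=1, Package=1, Scope=1, Draft=3, Handover=2, Prototype=2

Checking: Scope(1) before Draft(3); Scope(1) before Handover(2); Prototype = Handover = 2; Prototype=2 in [2,3]; Launch=1 in [1,2]; Package=1 in [1,1]; Draft=3 in [3,4].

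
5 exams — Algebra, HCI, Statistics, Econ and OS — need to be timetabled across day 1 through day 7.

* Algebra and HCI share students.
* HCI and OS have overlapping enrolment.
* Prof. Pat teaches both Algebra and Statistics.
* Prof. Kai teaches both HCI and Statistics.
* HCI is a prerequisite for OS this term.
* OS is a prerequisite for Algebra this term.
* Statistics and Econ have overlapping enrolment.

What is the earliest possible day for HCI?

day 1

Downstream work caps HCI at day 5.
HCI at day 1 is achievable: HCI in day 1, Algebra in day 3, OS in day 2, Statistics in day 2, Econ in day 1.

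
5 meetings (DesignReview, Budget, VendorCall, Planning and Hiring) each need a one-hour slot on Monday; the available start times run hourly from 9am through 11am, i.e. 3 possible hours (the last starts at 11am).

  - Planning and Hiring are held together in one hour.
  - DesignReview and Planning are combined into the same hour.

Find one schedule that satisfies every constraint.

Budget=9am, Hiring=9am, DesignReview=9am, Planning=9am, VendorCall=9am

Checking: Planning = Hiring = 9am; DesignReview = Planning = 9am.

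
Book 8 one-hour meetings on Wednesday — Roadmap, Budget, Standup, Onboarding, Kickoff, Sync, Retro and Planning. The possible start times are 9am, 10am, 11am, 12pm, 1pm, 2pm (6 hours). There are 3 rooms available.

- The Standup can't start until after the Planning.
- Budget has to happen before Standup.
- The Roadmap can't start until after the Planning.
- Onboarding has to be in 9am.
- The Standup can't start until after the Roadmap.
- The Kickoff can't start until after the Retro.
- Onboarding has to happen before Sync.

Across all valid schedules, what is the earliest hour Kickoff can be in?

Precedence pushes Kickoff to at least 10am.
Kickoff at 10am is achievable: Roadmap in 10am, Budget in 10am, Retro in 9am, Kickoff in 10am, Standup in 11am, Onboarding in 9am, Planning in 9am, Sync in 11am.

10am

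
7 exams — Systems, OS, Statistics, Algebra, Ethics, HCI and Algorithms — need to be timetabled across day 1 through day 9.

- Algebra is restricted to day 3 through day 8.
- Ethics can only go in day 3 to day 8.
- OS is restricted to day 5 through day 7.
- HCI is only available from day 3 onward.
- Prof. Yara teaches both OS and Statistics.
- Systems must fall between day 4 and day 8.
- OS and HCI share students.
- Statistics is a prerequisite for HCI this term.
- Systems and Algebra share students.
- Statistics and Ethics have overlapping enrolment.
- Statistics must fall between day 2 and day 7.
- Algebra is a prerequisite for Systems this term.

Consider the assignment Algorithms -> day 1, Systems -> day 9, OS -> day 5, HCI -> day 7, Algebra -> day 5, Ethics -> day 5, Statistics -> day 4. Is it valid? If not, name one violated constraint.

No — it violates: Systems must fall between day 4 and day 8

Systems and Algebra share students — holds.
Ethics can only go in day 3 to day 8 — holds.
Systems must fall between day 4 and day 8 — violated.
Statistics is a prerequisite for HCI this term — holds.
HCI is only available from day 3 onward — holds.
Algebra is a prerequisite for Systems this term — holds.
Algebra is restricted to day 3 through day 8 — holds.
Statistics must fall between day 2 and day 7 — holds.
OS and HCI share students — holds.
OS is restricted to day 5 through day 7 — holds.
Prof. Yara teaches both OS and Statistics — holds.
Statistics and Ethics have overlapping enrolment — holds.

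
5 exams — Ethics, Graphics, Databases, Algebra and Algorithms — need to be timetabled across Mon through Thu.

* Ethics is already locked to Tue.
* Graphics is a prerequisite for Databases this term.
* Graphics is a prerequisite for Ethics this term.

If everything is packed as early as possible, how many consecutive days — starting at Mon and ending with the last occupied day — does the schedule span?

2

The precedence chain requires at least 2 distinct days.
2 works (last occupied day: Tue): for example Graphics=Mon; Databases=Tue; Ethics=Tue; Algorithms=Mon; Algebra=Mon.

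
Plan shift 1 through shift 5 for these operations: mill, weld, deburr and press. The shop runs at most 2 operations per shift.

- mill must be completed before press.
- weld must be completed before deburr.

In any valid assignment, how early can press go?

shift 2

Precedence pushes press to at least shift 2.
press at shift 2 is achievable: mill=shift 1, deburr=shift 2, weld=shift 1, press=shift 2.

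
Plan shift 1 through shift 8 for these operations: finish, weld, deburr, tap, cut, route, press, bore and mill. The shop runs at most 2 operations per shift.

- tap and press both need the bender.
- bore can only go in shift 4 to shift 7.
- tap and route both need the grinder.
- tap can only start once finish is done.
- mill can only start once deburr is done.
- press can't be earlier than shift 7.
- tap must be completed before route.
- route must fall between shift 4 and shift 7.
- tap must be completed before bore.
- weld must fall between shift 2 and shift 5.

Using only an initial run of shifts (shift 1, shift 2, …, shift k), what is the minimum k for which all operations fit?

The precedence chain requires at least 3 distinct shifts.
With at most 2 per shift and 9 operations, at least 5 shifts are needed.
press can't be placed before shift 7, so the schedule must run through at least shift 7.
7 works (last occupied shift: shift 7): for example tap -> shift 2; press -> shift 7; route -> shift 4; weld -> shift 2; deburr -> shift 1; mill -> shift 3; bore -> shift 4; cut -> shift 3; finish -> shift 1.

7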